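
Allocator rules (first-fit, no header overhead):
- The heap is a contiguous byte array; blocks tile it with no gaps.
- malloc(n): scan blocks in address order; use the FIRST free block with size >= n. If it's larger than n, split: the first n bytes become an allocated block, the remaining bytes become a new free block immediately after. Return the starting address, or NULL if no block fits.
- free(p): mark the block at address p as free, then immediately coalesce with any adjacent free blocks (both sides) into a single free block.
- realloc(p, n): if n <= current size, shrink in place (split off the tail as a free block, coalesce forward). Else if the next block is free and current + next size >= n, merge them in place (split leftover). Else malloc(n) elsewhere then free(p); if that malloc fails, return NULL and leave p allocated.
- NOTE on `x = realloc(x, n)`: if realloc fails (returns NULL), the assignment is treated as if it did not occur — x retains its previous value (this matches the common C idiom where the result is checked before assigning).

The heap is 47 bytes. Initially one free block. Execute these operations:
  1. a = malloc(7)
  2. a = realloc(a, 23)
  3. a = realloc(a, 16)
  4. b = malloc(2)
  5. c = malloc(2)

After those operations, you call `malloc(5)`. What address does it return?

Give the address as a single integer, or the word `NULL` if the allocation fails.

Op 1: a = malloc(7) -> a = 0; heap: [0-6 ALLOC][7-46 FREE]
Op 2: a = realloc(a, 23) -> a = 0; heap: [0-22 ALLOC][23-46 FREE]
Op 3: a = realloc(a, 16) -> a = 0; heap: [0-15 ALLOC][16-46 FREE]
Op 4: b = malloc(2) -> b = 16; heap: [0-15 ALLOC][16-17 ALLOC][18-46 FREE]
Op 5: c = malloc(2) -> c = 18; heap: [0-15 ALLOC][16-17 ALLOC][18-19 ALLOC][20-46 FREE]
malloc(5): first-fit scan over [0-15 ALLOC][16-17 ALLOC][18-19 ALLOC][20-46 FREE] -> 20

Answer: 20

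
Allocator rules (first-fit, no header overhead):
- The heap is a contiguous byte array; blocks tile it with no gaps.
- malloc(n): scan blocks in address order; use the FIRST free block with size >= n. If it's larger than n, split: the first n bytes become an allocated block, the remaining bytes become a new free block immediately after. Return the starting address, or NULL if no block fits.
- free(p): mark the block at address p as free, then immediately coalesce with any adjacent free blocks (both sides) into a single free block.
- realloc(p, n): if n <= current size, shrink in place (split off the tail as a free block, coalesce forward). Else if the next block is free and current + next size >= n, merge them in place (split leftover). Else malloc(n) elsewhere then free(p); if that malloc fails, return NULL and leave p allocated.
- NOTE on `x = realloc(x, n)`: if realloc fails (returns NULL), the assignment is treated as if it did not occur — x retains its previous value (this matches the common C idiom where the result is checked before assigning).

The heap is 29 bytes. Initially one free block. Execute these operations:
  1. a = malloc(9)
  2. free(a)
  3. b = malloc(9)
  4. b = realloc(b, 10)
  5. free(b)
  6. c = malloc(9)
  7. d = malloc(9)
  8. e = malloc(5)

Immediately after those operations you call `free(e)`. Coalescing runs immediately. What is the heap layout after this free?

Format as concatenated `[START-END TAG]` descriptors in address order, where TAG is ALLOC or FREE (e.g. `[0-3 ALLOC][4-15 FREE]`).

Op 1: a = malloc(9) -> a = 0; heap: [0-8 ALLOC][9-28 FREE]
Op 2: free(a) -> (freed a); heap: [0-28 FREE]
Op 3: b = malloc(9) -> b = 0; heap: [0-8 ALLOC][9-28 FREE]
Op 4: b = realloc(b, 10) -> b = 0; heap: [0-9 ALLOC][10-28 FREE]
Op 5: free(b) -> (freed b); heap: [0-28 FREE]
Op 6: c = malloc(9) -> c = 0; heap: [0-8 ALLOC][9-28 FREE]
Op 7: d = malloc(9) -> d = 9; heap: [0-8 ALLOC][9-17 ALLOC][18-28 FREE]
Op 8: e = malloc(5) -> e = 18; heap: [0-8 ALLOC][9-17 ALLOC][18-22 ALLOC][23-28 FREE]
free(e): e = 18 -> block [18-22 ALLOC]; mark free, coalesce with adjacent free neighbors -> [0-8 ALLOC][9-17 ALLOC][18-28 FREE]

Answer: [0-8 ALLOC][9-17 ALLOC][18-28 FREE]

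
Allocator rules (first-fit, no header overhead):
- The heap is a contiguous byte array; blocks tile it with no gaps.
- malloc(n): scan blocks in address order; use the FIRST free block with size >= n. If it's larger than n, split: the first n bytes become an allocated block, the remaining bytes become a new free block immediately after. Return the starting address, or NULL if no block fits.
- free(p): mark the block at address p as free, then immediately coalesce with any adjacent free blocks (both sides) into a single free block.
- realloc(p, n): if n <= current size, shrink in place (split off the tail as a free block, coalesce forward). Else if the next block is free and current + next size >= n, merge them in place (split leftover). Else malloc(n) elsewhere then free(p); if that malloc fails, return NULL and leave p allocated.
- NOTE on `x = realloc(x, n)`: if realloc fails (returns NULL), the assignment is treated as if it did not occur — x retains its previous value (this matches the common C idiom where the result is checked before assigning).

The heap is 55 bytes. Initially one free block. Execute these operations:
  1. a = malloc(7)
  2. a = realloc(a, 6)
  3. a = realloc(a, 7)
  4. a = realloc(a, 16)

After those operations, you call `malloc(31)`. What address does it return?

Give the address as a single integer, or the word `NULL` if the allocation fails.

Op 1: a = malloc(7) -> a = 0; heap: [0-6 ALLOC][7-54 FREE]
Op 2: a = realloc(a, 6) -> a = 0; heap: [0-5 ALLOC][6-54 FREE]
Op 3: a = realloc(a, 7) -> a = 0; heap: [0-6 ALLOC][7-54 FREE]
Op 4: a = realloc(a, 16) -> a = 0; heap: [0-15 ALLOC][16-54 FREE]
malloc(31): first-fit scan over [0-15 ALLOC][16-54 FREE] -> 16

Answer: 16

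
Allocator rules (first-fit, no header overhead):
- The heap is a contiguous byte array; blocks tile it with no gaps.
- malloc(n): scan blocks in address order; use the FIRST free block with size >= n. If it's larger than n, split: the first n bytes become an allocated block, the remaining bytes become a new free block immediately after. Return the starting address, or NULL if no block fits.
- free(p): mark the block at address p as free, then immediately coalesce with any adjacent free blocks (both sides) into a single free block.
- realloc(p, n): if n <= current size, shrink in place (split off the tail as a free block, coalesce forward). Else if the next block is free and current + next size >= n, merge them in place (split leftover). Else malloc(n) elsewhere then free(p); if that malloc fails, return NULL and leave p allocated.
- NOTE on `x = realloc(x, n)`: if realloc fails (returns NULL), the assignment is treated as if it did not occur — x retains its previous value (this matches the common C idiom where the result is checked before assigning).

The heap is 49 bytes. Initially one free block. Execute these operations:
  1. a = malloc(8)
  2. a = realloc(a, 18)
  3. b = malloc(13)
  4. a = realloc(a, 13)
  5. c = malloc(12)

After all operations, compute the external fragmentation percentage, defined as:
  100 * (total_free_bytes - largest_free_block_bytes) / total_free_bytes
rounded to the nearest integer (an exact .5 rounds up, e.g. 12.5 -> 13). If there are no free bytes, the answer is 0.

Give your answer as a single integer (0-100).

Op 1: a = malloc(8) -> a = 0; heap: [0-7 ALLOC][8-48 FREE]
Op 2: a = realloc(a, 18) -> a = 0; heap: [0-17 ALLOC][18-48 FREE]
Op 3: b = malloc(13) -> b = 18; heap: [0-17 ALLOC][18-30 ALLOC][31-48 FREE]
Op 4: a = realloc(a, 13) -> a = 0; heap: [0-12 ALLOC][13-17 FREE][18-30 ALLOC][31-48 FREE]
Op 5: c = malloc(12) -> c = 31; heap: [0-12 ALLOC][13-17 FREE][18-30 ALLOC][31-42 ALLOC][43-48 FREE]
Free blocks: [5 6] total_free=11 largest=6 -> 100*(11-6)/11 = 500/11 ≈ 45.455 -> rounds to 45

Answer: 45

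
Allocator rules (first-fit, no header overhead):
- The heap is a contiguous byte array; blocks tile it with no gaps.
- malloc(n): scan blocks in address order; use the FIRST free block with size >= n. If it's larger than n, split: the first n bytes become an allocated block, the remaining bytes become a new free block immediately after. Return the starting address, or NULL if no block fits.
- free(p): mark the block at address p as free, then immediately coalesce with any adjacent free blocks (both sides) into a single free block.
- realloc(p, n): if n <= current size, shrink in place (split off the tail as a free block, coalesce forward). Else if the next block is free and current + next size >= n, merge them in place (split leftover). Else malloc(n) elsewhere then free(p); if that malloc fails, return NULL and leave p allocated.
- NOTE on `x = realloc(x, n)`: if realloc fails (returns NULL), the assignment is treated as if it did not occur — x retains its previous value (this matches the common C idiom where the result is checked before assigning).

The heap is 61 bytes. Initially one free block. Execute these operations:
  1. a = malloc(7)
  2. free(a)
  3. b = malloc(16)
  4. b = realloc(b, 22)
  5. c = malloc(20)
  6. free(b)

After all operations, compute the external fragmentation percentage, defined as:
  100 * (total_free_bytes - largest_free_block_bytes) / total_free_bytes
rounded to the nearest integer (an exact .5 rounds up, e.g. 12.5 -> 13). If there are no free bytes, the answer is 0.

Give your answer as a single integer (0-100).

Answer: 46

Derivation:
Op 1: a = malloc(7) -> a = 0; heap: [0-6 ALLOC][7-60 FREE]
Op 2: free(a) -> (freed a); heap: [0-60 FREE]
Op 3: b = malloc(16) -> b = 0; heap: [0-15 ALLOC][16-60 FREE]
Op 4: b = realloc(b, 22) -> b = 0; heap: [0-21 ALLOC][22-60 FREE]
Op 5: c = malloc(20) -> c = 22; heap: [0-21 ALLOC][22-41 ALLOC][42-60 FREE]
Op 6: free(b) -> (freed b); heap: [0-21 FREE][22-41 ALLOC][42-60 FREE]
Free blocks: [22 19] total_free=41 largest=22 -> 100*(41-22)/41 = 1900/41 ≈ 46.341 -> rounds to 46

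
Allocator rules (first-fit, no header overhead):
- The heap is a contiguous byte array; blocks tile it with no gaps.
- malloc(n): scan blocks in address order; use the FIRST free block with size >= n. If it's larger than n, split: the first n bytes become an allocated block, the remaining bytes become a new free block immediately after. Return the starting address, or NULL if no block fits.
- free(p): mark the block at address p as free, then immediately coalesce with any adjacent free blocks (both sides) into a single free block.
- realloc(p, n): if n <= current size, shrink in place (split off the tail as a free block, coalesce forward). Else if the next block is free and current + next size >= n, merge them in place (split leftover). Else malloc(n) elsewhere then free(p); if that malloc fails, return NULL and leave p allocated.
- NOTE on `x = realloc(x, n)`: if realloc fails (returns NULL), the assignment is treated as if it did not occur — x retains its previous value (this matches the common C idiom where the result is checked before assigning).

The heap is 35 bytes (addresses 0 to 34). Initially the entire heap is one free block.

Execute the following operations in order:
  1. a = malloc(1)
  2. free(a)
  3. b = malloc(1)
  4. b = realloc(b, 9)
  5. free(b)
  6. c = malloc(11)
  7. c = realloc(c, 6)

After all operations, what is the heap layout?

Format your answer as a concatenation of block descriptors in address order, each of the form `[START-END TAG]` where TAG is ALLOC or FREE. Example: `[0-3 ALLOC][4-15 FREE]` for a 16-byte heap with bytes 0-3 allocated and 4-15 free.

Answer: [0-5 ALLOC][6-34 FREE]

Derivation:
Op 1: a = malloc(1) -> a = 0; heap: [0-0 ALLOC][1-34 FREE]
Op 2: free(a) -> (freed a); heap: [0-34 FREE]
Op 3: b = malloc(1) -> b = 0; heap: [0-0 ALLOC][1-34 FREE]
Op 4: b = realloc(b, 9) -> b = 0; heap: [0-8 ALLOC][9-34 FREE]
Op 5: free(b) -> (freed b); heap: [0-34 FREE]
Op 6: c = malloc(11) -> c = 0; heap: [0-10 ALLOC][11-34 FREE]
Op 7: c = realloc(c, 6) -> c = 0; heap: [0-5 ALLOC][6-34 FREE]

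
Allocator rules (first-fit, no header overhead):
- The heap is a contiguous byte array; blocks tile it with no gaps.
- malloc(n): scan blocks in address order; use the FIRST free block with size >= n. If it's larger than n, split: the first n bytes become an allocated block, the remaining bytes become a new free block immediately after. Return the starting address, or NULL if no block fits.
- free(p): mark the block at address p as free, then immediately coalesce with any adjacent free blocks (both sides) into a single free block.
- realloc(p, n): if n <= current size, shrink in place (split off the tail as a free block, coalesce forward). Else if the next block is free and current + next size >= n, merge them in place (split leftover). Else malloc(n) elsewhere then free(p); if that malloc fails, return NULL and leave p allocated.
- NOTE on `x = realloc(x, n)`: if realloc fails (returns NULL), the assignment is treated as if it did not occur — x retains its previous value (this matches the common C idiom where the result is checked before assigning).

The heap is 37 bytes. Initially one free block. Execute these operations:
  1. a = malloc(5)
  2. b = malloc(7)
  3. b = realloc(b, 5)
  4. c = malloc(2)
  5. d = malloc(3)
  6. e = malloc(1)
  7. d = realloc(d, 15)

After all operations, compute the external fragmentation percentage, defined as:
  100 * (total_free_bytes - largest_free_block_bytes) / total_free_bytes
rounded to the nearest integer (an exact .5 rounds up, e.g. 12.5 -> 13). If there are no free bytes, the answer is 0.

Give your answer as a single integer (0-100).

Answer: 33

Derivation:
Op 1: a = malloc(5) -> a = 0; heap: [0-4 ALLOC][5-36 FREE]
Op 2: b = malloc(7) -> b = 5; heap: [0-4 ALLOC][5-11 ALLOC][12-36 FREE]
Op 3: b = realloc(b, 5) -> b = 5; heap: [0-4 ALLOC][5-9 ALLOC][10-36 FREE]
Op 4: c = malloc(2) -> c = 10; heap: [0-4 ALLOC][5-9 ALLOC][10-11 ALLOC][12-36 FREE]
Op 5: d = malloc(3) -> d = 12; heap: [0-4 ALLOC][5-9 ALLOC][10-11 ALLOC][12-14 ALLOC][15-36 FREE]
Op 6: e = malloc(1) -> e = 15; heap: [0-4 ALLOC][5-9 ALLOC][10-11 ALLOC][12-14 ALLOC][15-15 ALLOC][16-36 FREE]
Op 7: d = realloc(d, 15) -> d = 16; heap: [0-4 ALLOC][5-9 ALLOC][10-11 ALLOC][12-14 FREE][15-15 ALLOC][16-30 ALLOC][31-36 FREE]
Free blocks: [3 6] total_free=9 largest=6 -> 100*(9-6)/9 = 300/9 ≈ 33.333 -> rounds to 33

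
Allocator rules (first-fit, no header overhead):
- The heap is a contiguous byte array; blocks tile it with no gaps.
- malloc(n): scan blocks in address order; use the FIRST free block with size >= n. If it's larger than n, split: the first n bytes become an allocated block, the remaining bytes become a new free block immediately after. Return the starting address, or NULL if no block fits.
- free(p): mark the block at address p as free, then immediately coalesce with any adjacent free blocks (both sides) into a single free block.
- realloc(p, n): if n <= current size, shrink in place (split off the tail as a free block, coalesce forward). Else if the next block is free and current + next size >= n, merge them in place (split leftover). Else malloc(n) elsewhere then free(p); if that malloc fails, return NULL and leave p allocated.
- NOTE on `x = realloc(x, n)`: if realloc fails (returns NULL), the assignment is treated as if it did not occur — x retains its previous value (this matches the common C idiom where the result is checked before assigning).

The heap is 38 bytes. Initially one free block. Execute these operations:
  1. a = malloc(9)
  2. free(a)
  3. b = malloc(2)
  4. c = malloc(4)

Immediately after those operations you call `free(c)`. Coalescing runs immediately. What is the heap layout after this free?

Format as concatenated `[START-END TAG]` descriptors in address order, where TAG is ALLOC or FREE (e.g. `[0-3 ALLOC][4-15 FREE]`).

Answer: [0-1 ALLOC][2-37 FREE]

Derivation:
Op 1: a = malloc(9) -> a = 0; heap: [0-8 ALLOC][9-37 FREE]
Op 2: free(a) -> (freed a); heap: [0-37 FREE]
Op 3: b = malloc(2) -> b = 0; heap: [0-1 ALLOC][2-37 FREE]
Op 4: c = malloc(4) -> c = 2; heap: [0-1 ALLOC][2-5 ALLOC][6-37 FREE]
free(c): c = 2 -> block [2-5 ALLOC]; mark free, coalesce with adjacent free neighbors -> [0-1 ALLOC][2-37 FREE]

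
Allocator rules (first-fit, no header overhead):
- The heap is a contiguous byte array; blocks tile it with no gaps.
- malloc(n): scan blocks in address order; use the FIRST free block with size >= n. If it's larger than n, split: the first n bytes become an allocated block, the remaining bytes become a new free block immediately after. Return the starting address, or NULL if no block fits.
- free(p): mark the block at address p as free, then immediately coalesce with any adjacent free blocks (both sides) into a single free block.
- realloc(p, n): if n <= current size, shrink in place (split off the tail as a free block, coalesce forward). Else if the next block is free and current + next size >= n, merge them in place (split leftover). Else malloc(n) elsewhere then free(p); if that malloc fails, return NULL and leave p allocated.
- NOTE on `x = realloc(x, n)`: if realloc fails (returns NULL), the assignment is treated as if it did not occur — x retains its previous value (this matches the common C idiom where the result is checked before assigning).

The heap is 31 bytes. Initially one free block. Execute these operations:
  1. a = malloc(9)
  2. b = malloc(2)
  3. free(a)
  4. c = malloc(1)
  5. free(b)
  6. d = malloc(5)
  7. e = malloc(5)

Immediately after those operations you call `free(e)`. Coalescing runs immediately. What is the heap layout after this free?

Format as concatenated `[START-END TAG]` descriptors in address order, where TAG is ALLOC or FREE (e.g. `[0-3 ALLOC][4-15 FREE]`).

Answer: [0-0 ALLOC][1-5 ALLOC][6-30 FREE]

Derivation:
Op 1: a = malloc(9) -> a = 0; heap: [0-8 ALLOC][9-30 FREE]
Op 2: b = malloc(2) -> b = 9; heap: [0-8 ALLOC][9-10 ALLOC][11-30 FREE]
Op 3: free(a) -> (freed a); heap: [0-8 FREE][9-10 ALLOC][11-30 FREE]
Op 4: c = malloc(1) -> c = 0; heap: [0-0 ALLOC][1-8 FREE][9-10 ALLOC][11-30 FREE]
Op 5: free(b) -> (freed b); heap: [0-0 ALLOC][1-30 FREE]
Op 6: d = malloc(5) -> d = 1; heap: [0-0 ALLOC][1-5 ALLOC][6-30 FREE]
Op 7: e = malloc(5) -> e = 6; heap: [0-0 ALLOC][1-5 ALLOC][6-10 ALLOC][11-30 FREE]
free(e): e = 6 -> block [6-10 ALLOC]; mark free, coalesce with adjacent free neighbors -> [0-0 ALLOC][1-5 ALLOC][6-30 FREE]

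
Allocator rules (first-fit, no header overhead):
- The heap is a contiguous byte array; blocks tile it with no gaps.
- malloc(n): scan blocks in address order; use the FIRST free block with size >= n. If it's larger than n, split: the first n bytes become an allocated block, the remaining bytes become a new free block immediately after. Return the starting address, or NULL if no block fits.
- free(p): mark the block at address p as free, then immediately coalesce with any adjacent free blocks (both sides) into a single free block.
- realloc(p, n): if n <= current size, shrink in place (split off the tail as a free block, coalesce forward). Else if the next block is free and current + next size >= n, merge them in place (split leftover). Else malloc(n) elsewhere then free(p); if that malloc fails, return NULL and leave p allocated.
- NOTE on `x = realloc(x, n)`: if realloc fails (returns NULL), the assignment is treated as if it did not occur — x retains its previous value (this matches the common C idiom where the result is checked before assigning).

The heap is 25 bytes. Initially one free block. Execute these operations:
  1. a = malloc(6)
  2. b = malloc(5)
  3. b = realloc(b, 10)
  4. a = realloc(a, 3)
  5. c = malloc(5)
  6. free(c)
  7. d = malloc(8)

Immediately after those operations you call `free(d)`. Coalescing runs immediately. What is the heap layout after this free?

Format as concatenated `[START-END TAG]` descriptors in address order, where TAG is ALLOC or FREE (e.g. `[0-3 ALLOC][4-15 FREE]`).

Answer: [0-2 ALLOC][3-5 FREE][6-15 ALLOC][16-24 FREE]

Derivation:
Op 1: a = malloc(6) -> a = 0; heap: [0-5 ALLOC][6-24 FREE]
Op 2: b = malloc(5) -> b = 6; heap: [0-5 ALLOC][6-10 ALLOC][11-24 FREE]
Op 3: b = realloc(b, 10) -> b = 6; heap: [0-5 ALLOC][6-15 ALLOC][16-24 FREE]
Op 4: a = realloc(a, 3) -> a = 0; heap: [0-2 ALLOC][3-5 FREE][6-15 ALLOC][16-24 FREE]
Op 5: c = malloc(5) -> c = 16; heap: [0-2 ALLOC][3-5 FREE][6-15 ALLOC][16-20 ALLOC][21-24 FREE]
Op 6: free(c) -> (freed c); heap: [0-2 ALLOC][3-5 FREE][6-15 ALLOC][16-24 FREE]
Op 7: d = malloc(8) -> d = 16; heap: [0-2 ALLOC][3-5 FREE][6-15 ALLOC][16-23 ALLOC][24-24 FREE]
free(d): d = 16 -> block [16-23 ALLOC]; mark free, coalesce with adjacent free neighbors -> [0-2 ALLOC][3-5 FREE][6-15 ALLOC][16-24 FREE]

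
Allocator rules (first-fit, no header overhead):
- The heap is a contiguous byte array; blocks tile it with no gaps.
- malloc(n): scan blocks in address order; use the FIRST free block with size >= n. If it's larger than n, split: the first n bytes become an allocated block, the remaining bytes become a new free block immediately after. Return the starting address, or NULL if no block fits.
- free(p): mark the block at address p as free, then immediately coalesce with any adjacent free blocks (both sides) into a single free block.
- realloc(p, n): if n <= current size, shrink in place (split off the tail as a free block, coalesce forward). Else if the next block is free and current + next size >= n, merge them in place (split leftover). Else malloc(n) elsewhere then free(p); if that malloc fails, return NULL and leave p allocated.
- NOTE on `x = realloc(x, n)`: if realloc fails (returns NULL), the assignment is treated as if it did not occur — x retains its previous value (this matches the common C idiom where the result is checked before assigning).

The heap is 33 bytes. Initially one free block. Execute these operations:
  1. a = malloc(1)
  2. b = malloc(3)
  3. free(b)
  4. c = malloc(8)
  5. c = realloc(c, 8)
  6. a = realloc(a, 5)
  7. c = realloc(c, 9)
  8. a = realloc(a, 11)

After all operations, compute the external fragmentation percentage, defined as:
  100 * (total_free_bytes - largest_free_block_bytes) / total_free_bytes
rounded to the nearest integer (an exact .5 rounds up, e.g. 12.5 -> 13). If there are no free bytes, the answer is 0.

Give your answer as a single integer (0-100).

Op 1: a = malloc(1) -> a = 0; heap: [0-0 ALLOC][1-32 FREE]
Op 2: b = malloc(3) -> b = 1; heap: [0-0 ALLOC][1-3 ALLOC][4-32 FREE]
Op 3: free(b) -> (freed b); heap: [0-0 ALLOC][1-32 FREE]
Op 4: c = malloc(8) -> c = 1; heap: [0-0 ALLOC][1-8 ALLOC][9-32 FREE]
Op 5: c = realloc(c, 8) -> c = 1; heap: [0-0 ALLOC][1-8 ALLOC][9-32 FREE]
Op 6: a = realloc(a, 5) -> a = 9; heap: [0-0 FREE][1-8 ALLOC][9-13 ALLOC][14-32 FREE]
Op 7: c = realloc(c, 9) -> c = 14; heap: [0-8 FREE][9-13 ALLOC][14-22 ALLOC][23-32 FREE]
Op 8: a = realloc(a, 11) -> NULL (a unchanged); heap: [0-8 FREE][9-13 ALLOC][14-22 ALLOC][23-32 FREE]
Free blocks: [9 10] total_free=19 largest=10 -> 100*(19-10)/19 = 900/19 ≈ 47.368 -> rounds to 47

Answer: 47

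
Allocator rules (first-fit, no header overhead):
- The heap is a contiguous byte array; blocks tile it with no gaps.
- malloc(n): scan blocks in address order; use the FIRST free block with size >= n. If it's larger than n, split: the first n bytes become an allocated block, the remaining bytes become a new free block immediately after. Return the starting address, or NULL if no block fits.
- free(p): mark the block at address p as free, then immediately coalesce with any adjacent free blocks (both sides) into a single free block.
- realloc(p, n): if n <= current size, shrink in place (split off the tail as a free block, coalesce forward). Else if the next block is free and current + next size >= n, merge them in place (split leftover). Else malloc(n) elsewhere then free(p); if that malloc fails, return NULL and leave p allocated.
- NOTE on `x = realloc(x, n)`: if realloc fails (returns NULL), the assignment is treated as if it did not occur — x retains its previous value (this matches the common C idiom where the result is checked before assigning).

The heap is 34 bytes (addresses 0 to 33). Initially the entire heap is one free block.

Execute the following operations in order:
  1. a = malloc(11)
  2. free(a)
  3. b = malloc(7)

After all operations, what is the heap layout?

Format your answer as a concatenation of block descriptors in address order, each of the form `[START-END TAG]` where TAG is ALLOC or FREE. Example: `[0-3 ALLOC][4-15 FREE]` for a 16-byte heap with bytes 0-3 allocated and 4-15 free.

Answer: [0-6 ALLOC][7-33 FREE]

Derivation:
Op 1: a = malloc(11) -> a = 0; heap: [0-10 ALLOC][11-33 FREE]
Op 2: free(a) -> (freed a); heap: [0-33 FREE]
Op 3: b = malloc(7) -> b = 0; heap: [0-6 ALLOC][7-33 FREE]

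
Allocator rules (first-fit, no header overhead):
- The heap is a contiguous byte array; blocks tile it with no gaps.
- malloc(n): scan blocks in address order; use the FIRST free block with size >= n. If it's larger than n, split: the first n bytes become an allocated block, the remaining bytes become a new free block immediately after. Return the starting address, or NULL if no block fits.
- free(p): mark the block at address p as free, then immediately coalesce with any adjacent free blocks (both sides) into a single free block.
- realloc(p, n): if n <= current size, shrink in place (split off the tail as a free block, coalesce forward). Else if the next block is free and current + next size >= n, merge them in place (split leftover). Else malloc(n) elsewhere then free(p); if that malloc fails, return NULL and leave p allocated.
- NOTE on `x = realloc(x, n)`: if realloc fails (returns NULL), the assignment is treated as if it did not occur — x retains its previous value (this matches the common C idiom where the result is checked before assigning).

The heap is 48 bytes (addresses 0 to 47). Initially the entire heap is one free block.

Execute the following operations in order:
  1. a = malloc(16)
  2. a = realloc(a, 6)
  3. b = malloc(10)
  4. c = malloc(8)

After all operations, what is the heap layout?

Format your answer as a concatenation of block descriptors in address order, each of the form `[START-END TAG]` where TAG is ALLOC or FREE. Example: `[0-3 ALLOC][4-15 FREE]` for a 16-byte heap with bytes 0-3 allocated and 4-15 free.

Answer: [0-5 ALLOC][6-15 ALLOC][16-23 ALLOC][24-47 FREE]

Derivation:
Op 1: a = malloc(16) -> a = 0; heap: [0-15 ALLOC][16-47 FREE]
Op 2: a = realloc(a, 6) -> a = 0; heap: [0-5 ALLOC][6-47 FREE]
Op 3: b = malloc(10) -> b = 6; heap: [0-5 ALLOC][6-15 ALLOC][16-47 FREE]
Op 4: c = malloc(8) -> c = 16; heap: [0-5 ALLOC][6-15 ALLOC][16-23 ALLOC][24-47 FREE]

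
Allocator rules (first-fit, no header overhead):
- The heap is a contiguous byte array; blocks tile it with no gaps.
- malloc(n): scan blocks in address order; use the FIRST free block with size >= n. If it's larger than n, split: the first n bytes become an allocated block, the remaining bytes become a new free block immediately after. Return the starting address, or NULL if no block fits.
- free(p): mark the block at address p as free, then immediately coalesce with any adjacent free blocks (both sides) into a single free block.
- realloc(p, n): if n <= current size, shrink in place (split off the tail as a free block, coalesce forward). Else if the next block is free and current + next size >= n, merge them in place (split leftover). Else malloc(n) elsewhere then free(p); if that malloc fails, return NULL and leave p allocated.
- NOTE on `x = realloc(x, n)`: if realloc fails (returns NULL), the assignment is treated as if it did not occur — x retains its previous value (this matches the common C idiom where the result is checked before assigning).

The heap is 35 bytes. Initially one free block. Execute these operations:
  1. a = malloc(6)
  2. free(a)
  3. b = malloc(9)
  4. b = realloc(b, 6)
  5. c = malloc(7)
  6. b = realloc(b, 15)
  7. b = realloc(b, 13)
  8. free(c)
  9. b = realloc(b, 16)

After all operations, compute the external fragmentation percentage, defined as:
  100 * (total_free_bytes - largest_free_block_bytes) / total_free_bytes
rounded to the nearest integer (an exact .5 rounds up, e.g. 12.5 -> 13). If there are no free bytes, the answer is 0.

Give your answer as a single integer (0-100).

Answer: 32

Derivation:
Op 1: a = malloc(6) -> a = 0; heap: [0-5 ALLOC][6-34 FREE]
Op 2: free(a) -> (freed a); heap: [0-34 FREE]
Op 3: b = malloc(9) -> b = 0; heap: [0-8 ALLOC][9-34 FREE]
Op 4: b = realloc(b, 6) -> b = 0; heap: [0-5 ALLOC][6-34 FREE]
Op 5: c = malloc(7) -> c = 6; heap: [0-5 ALLOC][6-12 ALLOC][13-34 FREE]
Op 6: b = realloc(b, 15) -> b = 13; heap: [0-5 FREE][6-12 ALLOC][13-27 ALLOC][28-34 FREE]
Op 7: b = realloc(b, 13) -> b = 13; heap: [0-5 FREE][6-12 ALLOC][13-25 ALLOC][26-34 FREE]
Op 8: free(c) -> (freed c); heap: [0-12 FREE][13-25 ALLOC][26-34 FREE]
Op 9: b = realloc(b, 16) -> b = 13; heap: [0-12 FREE][13-28 ALLOC][29-34 FREE]
Free blocks: [13 6] total_free=19 largest=13 -> 100*(19-13)/19 = 600/19 ≈ 31.579 -> rounds to 32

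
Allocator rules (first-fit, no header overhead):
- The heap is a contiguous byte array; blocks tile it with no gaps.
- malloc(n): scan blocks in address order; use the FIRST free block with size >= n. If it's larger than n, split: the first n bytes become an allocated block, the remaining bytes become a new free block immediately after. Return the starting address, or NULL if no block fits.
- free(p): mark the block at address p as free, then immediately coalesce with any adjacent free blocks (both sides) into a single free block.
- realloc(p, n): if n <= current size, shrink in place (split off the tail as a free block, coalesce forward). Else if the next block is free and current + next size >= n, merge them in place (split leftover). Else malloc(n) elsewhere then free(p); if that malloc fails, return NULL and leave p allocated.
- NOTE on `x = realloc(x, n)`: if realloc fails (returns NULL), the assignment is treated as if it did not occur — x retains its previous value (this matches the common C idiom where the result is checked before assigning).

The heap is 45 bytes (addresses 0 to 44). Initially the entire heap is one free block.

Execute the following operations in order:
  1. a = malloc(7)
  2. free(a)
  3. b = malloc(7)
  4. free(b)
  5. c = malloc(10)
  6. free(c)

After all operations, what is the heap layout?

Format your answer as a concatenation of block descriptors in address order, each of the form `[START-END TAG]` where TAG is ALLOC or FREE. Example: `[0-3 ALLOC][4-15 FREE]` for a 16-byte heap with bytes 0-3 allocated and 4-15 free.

Op 1: a = malloc(7) -> a = 0; heap: [0-6 ALLOC][7-44 FREE]
Op 2: free(a) -> (freed a); heap: [0-44 FREE]
Op 3: b = malloc(7) -> b = 0; heap: [0-6 ALLOC][7-44 FREE]
Op 4: free(b) -> (freed b); heap: [0-44 FREE]
Op 5: c = malloc(10) -> c = 0; heap: [0-9 ALLOC][10-44 FREE]
Op 6: free(c) -> (freed c); heap: [0-44 FREE]

Answer: [0-44 FREE]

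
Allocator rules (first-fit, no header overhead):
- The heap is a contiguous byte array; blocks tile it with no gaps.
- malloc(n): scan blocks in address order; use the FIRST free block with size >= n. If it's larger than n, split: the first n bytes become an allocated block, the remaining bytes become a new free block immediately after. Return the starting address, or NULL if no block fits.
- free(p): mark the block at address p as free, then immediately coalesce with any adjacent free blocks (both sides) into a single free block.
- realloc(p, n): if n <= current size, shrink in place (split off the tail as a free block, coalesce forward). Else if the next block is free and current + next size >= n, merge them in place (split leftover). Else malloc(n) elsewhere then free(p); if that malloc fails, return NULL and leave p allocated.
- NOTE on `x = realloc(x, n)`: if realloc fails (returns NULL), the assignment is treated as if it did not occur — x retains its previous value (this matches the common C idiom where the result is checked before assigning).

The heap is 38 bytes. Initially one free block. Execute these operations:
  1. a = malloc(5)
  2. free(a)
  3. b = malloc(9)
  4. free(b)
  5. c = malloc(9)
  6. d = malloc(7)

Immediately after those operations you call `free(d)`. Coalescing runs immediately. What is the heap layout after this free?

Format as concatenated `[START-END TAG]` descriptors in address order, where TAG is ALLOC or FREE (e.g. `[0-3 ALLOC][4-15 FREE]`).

Op 1: a = malloc(5) -> a = 0; heap: [0-4 ALLOC][5-37 FREE]
Op 2: free(a) -> (freed a); heap: [0-37 FREE]
Op 3: b = malloc(9) -> b = 0; heap: [0-8 ALLOC][9-37 FREE]
Op 4: free(b) -> (freed b); heap: [0-37 FREE]
Op 5: c = malloc(9) -> c = 0; heap: [0-8 ALLOC][9-37 FREE]
Op 6: d = malloc(7) -> d = 9; heap: [0-8 ALLOC][9-15 ALLOC][16-37 FREE]
free(d): d = 9 -> block [9-15 ALLOC]; mark free, coalesce with adjacent free neighbors -> [0-8 ALLOC][9-37 FREE]

Answer: [0-8 ALLOC][9-37 FREE]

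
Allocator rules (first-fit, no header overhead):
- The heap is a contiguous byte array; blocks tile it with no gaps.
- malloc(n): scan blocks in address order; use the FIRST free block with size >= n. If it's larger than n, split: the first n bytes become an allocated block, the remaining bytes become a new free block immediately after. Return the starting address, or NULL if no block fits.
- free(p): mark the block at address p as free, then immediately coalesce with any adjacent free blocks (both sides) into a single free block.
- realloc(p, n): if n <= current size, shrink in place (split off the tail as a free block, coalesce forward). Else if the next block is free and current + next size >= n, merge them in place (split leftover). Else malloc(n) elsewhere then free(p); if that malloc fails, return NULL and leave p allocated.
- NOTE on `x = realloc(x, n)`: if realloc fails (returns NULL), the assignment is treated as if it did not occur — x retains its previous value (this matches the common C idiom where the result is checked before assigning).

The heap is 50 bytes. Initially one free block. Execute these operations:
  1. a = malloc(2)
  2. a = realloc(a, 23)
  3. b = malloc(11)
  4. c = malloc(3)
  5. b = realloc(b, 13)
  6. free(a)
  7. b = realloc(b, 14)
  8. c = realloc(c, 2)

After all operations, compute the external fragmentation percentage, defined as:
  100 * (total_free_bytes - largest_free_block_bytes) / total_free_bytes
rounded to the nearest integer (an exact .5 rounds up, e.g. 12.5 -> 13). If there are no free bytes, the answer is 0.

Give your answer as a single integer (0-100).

Answer: 41

Derivation:
Op 1: a = malloc(2) -> a = 0; heap: [0-1 ALLOC][2-49 FREE]
Op 2: a = realloc(a, 23) -> a = 0; heap: [0-22 ALLOC][23-49 FREE]
Op 3: b = malloc(11) -> b = 23; heap: [0-22 ALLOC][23-33 ALLOC][34-49 FREE]
Op 4: c = malloc(3) -> c = 34; heap: [0-22 ALLOC][23-33 ALLOC][34-36 ALLOC][37-49 FREE]
Op 5: b = realloc(b, 13) -> b = 37; heap: [0-22 ALLOC][23-33 FREE][34-36 ALLOC][37-49 ALLOC]
Op 6: free(a) -> (freed a); heap: [0-33 FREE][34-36 ALLOC][37-49 ALLOC]
Op 7: b = realloc(b, 14) -> b = 0; heap: [0-13 ALLOC][14-33 FREE][34-36 ALLOC][37-49 FREE]
Op 8: c = realloc(c, 2) -> c = 34; heap: [0-13 ALLOC][14-33 FREE][34-35 ALLOC][36-49 FREE]
Free blocks: [20 14] total_free=34 largest=20 -> 100*(34-20)/34 = 1400/34 ≈ 41.176 -> rounds to 41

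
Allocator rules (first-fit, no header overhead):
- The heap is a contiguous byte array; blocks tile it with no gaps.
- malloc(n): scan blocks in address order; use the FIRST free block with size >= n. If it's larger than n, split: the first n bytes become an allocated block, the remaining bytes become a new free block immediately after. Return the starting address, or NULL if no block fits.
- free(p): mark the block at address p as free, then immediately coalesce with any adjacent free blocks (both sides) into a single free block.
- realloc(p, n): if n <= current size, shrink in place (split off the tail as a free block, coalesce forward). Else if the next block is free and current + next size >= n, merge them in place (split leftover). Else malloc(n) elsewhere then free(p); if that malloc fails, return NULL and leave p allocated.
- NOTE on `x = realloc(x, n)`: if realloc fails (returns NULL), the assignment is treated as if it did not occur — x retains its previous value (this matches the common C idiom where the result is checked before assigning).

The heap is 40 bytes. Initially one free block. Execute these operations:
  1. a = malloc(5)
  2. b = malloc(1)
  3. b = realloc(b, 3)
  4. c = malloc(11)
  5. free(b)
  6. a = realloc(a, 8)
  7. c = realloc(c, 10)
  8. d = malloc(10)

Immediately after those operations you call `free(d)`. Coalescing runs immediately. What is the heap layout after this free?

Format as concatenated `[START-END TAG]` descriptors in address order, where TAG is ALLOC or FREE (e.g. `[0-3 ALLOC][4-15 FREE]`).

Op 1: a = malloc(5) -> a = 0; heap: [0-4 ALLOC][5-39 FREE]
Op 2: b = malloc(1) -> b = 5; heap: [0-4 ALLOC][5-5 ALLOC][6-39 FREE]
Op 3: b = realloc(b, 3) -> b = 5; heap: [0-4 ALLOC][5-7 ALLOC][8-39 FREE]
Op 4: c = malloc(11) -> c = 8; heap: [0-4 ALLOC][5-7 ALLOC][8-18 ALLOC][19-39 FREE]
Op 5: free(b) -> (freed b); heap: [0-4 ALLOC][5-7 FREE][8-18 ALLOC][19-39 FREE]
Op 6: a = realloc(a, 8) -> a = 0; heap: [0-7 ALLOC][8-18 ALLOC][19-39 FREE]
Op 7: c = realloc(c, 10) -> c = 8; heap: [0-7 ALLOC][8-17 ALLOC][18-39 FREE]
Op 8: d = malloc(10) -> d = 18; heap: [0-7 ALLOC][8-17 ALLOC][18-27 ALLOC][28-39 FREE]
free(d): d = 18 -> block [18-27 ALLOC]; mark free, coalesce with adjacent free neighbors -> [0-7 ALLOC][8-17 ALLOC][18-39 FREE]

Answer: [0-7 ALLOC][8-17 ALLOC][18-39 FREE]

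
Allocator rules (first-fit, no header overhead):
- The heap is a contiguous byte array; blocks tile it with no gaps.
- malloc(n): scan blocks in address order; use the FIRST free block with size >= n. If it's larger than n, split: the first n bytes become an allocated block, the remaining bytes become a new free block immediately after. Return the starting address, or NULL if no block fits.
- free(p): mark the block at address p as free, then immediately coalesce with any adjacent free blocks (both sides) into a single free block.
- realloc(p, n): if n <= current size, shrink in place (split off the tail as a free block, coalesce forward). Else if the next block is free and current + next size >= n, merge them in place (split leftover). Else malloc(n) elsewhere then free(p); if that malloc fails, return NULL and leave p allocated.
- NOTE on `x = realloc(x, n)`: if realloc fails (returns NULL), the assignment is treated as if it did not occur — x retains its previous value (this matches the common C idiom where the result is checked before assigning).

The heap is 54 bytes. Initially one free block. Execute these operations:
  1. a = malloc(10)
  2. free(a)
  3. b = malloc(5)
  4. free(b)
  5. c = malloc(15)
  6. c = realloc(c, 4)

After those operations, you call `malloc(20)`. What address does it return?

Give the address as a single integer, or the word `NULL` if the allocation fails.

Op 1: a = malloc(10) -> a = 0; heap: [0-9 ALLOC][10-53 FREE]
Op 2: free(a) -> (freed a); heap: [0-53 FREE]
Op 3: b = malloc(5) -> b = 0; heap: [0-4 ALLOC][5-53 FREE]
Op 4: free(b) -> (freed b); heap: [0-53 FREE]
Op 5: c = malloc(15) -> c = 0; heap: [0-14 ALLOC][15-53 FREE]
Op 6: c = realloc(c, 4) -> c = 0; heap: [0-3 ALLOC][4-53 FREE]
malloc(20): first-fit scan over [0-3 ALLOC][4-53 FREE] -> 4

Answer: 4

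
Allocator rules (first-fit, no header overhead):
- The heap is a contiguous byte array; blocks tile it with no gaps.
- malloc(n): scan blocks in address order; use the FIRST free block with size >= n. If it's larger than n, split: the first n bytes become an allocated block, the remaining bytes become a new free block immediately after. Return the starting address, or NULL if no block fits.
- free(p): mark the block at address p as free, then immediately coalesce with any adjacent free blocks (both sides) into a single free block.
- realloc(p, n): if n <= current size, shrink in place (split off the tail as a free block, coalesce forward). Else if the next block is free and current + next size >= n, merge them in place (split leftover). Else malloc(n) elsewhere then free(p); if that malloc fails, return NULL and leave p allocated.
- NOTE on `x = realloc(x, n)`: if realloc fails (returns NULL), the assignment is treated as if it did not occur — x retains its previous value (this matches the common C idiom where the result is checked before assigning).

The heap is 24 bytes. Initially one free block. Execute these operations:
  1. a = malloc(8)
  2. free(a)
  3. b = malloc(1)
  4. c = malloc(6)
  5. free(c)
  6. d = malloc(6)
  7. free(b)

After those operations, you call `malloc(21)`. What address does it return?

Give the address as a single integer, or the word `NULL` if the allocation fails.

Answer: NULL

Derivation:
Op 1: a = malloc(8) -> a = 0; heap: [0-7 ALLOC][8-23 FREE]
Op 2: free(a) -> (freed a); heap: [0-23 FREE]
Op 3: b = malloc(1) -> b = 0; heap: [0-0 ALLOC][1-23 FREE]
Op 4: c = malloc(6) -> c = 1; heap: [0-0 ALLOC][1-6 ALLOC][7-23 FREE]
Op 5: free(c) -> (freed c); heap: [0-0 ALLOC][1-23 FREE]
Op 6: d = malloc(6) -> d = 1; heap: [0-0 ALLOC][1-6 ALLOC][7-23 FREE]
Op 7: free(b) -> (freed b); heap: [0-0 FREE][1-6 ALLOC][7-23 FREE]
malloc(21): first-fit scan over [0-0 FREE][1-6 ALLOC][7-23 FREE] -> NULL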